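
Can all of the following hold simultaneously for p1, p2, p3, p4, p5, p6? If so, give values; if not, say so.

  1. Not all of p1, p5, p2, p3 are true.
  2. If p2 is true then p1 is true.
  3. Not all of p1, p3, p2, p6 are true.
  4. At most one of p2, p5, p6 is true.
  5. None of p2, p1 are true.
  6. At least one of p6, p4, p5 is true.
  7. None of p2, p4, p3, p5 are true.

p1 = False, p2 = False, p3 = False, p4 = False, p5 = False, p6 = True

  (1) {p1, p5, p2, p3}: 0/4 true — not all ✓
  (2) p2=F ⇒ p1: vacuous ✓
  (3) {p1, p3, p2, p6}: 1/4 true — not all ✓
  (4) {p2, p5, p6}: 1 true — at most one ✓
  (5) {p2, p1}: 0 true — none ✓
  (6) {p6, p4, p5}: 1 true — at least one ✓
  (7) {p2, p4, p3, p5}: 0 true — none ✓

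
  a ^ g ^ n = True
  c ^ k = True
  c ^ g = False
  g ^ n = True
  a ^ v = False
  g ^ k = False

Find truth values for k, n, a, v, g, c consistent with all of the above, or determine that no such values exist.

Adding constraints 2, 3, 6 mod 2: every variable appears an even number of times on the left, so the left side is 0.
But the right sides sum to 1 (mod 2). 0 ≠ 1 — the system is inconsistent.

The formula is unsatisfiable.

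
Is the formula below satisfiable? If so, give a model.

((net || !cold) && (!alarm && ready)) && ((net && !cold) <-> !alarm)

ready=T, net=T, cold=F, alarm=F

  (net || !cold) && (!alarm && ready) = True
    net || !cold = True
      !cold = True
    !alarm && ready = True
      !alarm = True
  (net && !cold) <-> !alarm = True
    net && !cold = True
      !cold = True
    !alarm = True
Both conjuncts True, so the formula holds.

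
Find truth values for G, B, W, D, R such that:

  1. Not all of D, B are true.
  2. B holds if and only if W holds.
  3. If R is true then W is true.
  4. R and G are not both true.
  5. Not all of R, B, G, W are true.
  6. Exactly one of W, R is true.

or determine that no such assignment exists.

G: True, B: True, W: True, D: False, R: False

  (1) {D, B}: 1/2 true — not all ✓
  (2) B=T, W=T — same ✓
  (3) R=F ⇒ W: vacuous ✓
  (4) R=F, G=T — not both ✓
  (5) {R, B, G, W}: 3/4 true — not all ✓
  (6) {W, R}: 1 true — exactly one ✓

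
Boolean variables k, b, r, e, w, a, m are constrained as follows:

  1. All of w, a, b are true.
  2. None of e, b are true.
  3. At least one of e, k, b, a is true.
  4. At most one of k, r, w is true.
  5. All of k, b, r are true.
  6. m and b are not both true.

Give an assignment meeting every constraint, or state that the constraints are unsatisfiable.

Case b = True:
  Constraint (2) is violated (b=T) — contradiction.
Case b = False:
  Constraint (1) is violated (b=F) — contradiction.
Both cases fail — unsatisfiable.

The formula is unsatisfiable.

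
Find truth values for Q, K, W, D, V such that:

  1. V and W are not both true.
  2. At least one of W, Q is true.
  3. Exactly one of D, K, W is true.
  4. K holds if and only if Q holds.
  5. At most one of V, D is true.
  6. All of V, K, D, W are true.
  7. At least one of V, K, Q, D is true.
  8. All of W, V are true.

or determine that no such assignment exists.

No satisfying assignment exists.

Case K = True:
  (3) with K=T forces D = False.
  Constraint (6) is violated (D=F) — contradiction.
Case K = False:
  Constraint (6) is violated (K=F) — contradiction.
Both cases fail — unsatisfiable.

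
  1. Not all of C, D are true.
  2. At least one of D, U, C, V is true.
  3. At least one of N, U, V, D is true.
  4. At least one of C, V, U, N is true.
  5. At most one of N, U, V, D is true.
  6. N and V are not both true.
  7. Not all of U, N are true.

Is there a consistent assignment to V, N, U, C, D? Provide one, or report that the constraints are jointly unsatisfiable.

V = True, N = False, U = False, C = True, D = False

  (1) {C, D}: 1/2 true — not all ✓
  (2) {D, U, C, V}: 2 true — at least one ✓
  (3) {N, U, V, D}: 1 true — at least one ✓
  (4) {C, V, U, N}: 2 true — at least one ✓
  (5) {N, U, V, D}: 1 true — at most one ✓
  (6) N=F, V=T — not both ✓
  (7) {U, N}: 0/2 true — not all ✓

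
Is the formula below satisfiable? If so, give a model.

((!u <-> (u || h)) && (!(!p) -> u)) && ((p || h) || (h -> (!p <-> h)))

h=T; u=F; p=F

  (!u <-> (u || h)) && (!(!p) -> u) = True
    !u <-> (u || h) = True
      !u = True
      u || h = True
    !(!p) -> u = True
      !(!p) = False
        !p = True
  (p || h) || (h -> (!p <-> h)) = True
    p || h = True
    h -> (!p <-> h) = True
      !p <-> h = True
        !p = True
Both conjuncts True, so the formula holds.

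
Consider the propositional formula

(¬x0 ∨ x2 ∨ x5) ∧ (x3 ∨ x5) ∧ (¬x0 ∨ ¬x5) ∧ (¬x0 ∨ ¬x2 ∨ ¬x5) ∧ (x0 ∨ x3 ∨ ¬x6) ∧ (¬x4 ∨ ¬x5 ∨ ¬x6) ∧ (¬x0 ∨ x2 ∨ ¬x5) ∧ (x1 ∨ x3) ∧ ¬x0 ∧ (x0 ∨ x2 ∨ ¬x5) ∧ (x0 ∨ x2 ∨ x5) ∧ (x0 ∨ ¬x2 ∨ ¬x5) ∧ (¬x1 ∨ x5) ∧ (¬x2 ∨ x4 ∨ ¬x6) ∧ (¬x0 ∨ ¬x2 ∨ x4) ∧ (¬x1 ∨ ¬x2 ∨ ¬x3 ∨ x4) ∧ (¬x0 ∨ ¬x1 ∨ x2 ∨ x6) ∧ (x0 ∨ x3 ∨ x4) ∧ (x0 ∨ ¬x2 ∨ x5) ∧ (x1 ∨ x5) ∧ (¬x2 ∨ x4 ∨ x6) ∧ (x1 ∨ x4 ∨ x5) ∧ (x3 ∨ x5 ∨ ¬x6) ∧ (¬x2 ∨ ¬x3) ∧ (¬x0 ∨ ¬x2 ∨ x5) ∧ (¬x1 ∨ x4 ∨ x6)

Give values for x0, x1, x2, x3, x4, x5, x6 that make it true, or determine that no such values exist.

No satisfying assignment exists.

Case x2 = True:
  (¬x0) forces x0 = False.
  (x0 ∨ ¬x2 ∨ ¬x5) forces x5 = False.
  Clause (x0 ∨ ¬x2 ∨ x5) is falsified — contradiction.
Case x2 = False:
  (¬x0) forces x0 = False.
  (x0 ∨ x2 ∨ ¬x5) forces x5 = False.
  Clause (x0 ∨ x2 ∨ x5) is falsified — contradiction.
Both cases fail, so the formula is unsatisfiable.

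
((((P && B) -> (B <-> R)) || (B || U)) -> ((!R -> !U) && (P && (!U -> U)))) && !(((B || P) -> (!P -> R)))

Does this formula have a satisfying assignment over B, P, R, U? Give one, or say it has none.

Unsatisfiable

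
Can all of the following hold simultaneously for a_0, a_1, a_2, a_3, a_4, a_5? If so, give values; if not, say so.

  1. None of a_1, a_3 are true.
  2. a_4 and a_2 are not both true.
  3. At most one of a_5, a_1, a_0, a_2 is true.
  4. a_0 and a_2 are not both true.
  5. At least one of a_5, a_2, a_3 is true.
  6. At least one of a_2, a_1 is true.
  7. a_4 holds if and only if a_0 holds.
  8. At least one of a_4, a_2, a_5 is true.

a_0=F, a_1=F, a_2=T, a_3=F, a_4=F, a_5=F

  (1) {a_1, a_3}: 0 true — none ✓
  (2) a_4=F, a_2=T — not both ✓
  (3) {a_5, a_1, a_0, a_2}: 1 true — at most one ✓
  (4) a_0=F, a_2=T — not both ✓
  (5) {a_5, a_2, a_3}: 1 true — at least one ✓
  (6) {a_2, a_1}: 1 true — at least one ✓
  (7) a_4=F, a_0=F — same ✓
  (8) {a_4, a_2, a_5}: 1 true — at least one ✓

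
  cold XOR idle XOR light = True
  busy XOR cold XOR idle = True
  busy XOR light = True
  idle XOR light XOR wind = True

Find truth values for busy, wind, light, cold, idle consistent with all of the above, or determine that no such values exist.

No satisfying assignment exists.

Adding constraints 1, 2, 3 mod 2: every variable appears an even number of times on the left, so the left side is 0.
But the right sides sum to 1 (mod 2). 0 ≠ 1 — the system is inconsistent.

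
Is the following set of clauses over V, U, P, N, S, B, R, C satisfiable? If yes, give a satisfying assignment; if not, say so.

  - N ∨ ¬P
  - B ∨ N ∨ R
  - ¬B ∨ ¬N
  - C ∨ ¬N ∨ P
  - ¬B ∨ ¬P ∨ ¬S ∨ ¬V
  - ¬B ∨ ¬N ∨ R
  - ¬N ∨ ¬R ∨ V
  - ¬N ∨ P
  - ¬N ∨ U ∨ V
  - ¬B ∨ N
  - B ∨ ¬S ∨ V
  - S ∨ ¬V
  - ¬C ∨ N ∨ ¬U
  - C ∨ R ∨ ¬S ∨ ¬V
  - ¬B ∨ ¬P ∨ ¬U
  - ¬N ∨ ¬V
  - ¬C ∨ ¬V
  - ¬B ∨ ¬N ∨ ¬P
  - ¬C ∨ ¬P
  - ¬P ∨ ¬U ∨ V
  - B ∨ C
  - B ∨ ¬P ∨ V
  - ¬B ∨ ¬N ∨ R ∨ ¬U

V = False; U = False; P = False; N = False; S = False; B = False; R = True; C = True

Set V = False.
Set U = False.
  then (¬N ∨ U ∨ V) forces N = False.
  then (¬B ∨ N) forces B = False.
  then (B ∨ ¬S ∨ V) forces S = False.
  then (B ∨ C) forces C = True.
  then (B ∨ ¬P ∨ V) forces P = False.
  then (B ∨ N ∨ R) forces R = True.
All clauses satisfied.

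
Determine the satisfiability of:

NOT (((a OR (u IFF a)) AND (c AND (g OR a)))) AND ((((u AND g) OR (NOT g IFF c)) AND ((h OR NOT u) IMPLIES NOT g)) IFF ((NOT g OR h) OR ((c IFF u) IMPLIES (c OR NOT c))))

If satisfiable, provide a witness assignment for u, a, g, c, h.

u = True, a = False, g = True, c = False, h = False

  NOT (((a OR (u IFF a)) AND (c AND (g OR a)))) = True
    (a OR (u IFF a)) AND (c AND (g OR a)) = False
      a OR (u IFF a) = False
        u IFF a = False
      c AND (g OR a) = False
        g OR a = True
  (((u AND g) OR (NOT g IFF c)) AND ((h OR NOT u) IMPLIES NOT g)) IFF ((NOT g OR h) OR ((c IFF u) IMPLIES (c OR NOT c))) = True
    ((u AND g) OR (NOT g IFF c)) AND ((h OR NOT u) IMPLIES NOT g) = True
      (u AND g) OR (NOT g IFF c) = True
        u AND g = True
        NOT g IFF c = True
          NOT g = False
      (h OR NOT u) IMPLIES NOT g = True
        h OR NOT u = False
          NOT u = False
        NOT g = False
    (NOT g OR h) OR ((c IFF u) IMPLIES (c OR NOT c)) = True
      NOT g OR h = False
        NOT g = False
      (c IFF u) IMPLIES (c OR NOT c) = True
        c IFF u = False
        c OR NOT c = True
          NOT c = True
Both conjuncts True, so the formula holds.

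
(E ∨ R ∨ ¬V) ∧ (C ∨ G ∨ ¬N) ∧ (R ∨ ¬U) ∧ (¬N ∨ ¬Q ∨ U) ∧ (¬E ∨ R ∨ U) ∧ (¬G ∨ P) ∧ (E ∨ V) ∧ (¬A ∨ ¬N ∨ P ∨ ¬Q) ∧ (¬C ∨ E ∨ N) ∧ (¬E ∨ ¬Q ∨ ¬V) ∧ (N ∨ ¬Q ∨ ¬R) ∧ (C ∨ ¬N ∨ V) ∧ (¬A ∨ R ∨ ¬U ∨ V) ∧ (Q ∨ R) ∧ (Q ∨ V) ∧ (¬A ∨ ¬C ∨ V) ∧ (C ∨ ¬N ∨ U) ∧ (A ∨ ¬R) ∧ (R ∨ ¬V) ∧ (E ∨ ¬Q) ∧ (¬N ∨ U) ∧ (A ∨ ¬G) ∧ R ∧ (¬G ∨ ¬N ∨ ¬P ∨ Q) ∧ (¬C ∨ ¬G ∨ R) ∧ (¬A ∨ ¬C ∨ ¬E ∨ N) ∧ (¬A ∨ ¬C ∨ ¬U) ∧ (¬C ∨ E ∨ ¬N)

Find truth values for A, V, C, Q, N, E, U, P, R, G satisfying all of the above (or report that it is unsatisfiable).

Unit clause (R) forces R = True.
In (A ∨ ¬R) only A is left, so A = True.
Set V = True.
Try C = True:
  (¬A ∨ ¬C ∨ ¬U) forces U = False.
  (¬N ∨ U) forces N = False.
  (¬C ∨ E ∨ N) forces E = True.
  clause (¬A ∨ ¬C ∨ ¬E ∨ N) is falsified — backtrack.
So C = False.
Set Q = False.
Set N = False.
Set E = False.
Set U = False.
Set P = True.
Set G = True.
All clauses satisfied.

A: True, V: True, C: False, Q: False, N: False, E: False, U: False, P: True, R: True, G: True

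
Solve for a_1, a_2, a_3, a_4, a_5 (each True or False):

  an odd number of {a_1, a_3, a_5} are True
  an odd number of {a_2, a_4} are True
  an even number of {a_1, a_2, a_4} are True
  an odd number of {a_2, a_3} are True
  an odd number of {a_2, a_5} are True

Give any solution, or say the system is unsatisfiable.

a_1 = True; a_2 = False; a_3 = True; a_4 = True; a_5 = True

{a_1, a_3, a_5}: 3 true → odd ✓
{a_2, a_4}: 1 true → odd ✓
{a_1, a_2, a_4}: 2 true → even ✓
{a_2, a_3}: 1 true → odd ✓
{a_2, a_5}: 1 true → odd ✓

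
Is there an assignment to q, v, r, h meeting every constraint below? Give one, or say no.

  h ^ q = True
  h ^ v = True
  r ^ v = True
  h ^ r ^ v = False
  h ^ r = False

q = False; v = False; r = True; h = True

h ^ q = T ^ F = True ✓
h ^ v = T ^ F = True ✓
r ^ v = T ^ F = True ✓
h ^ r ^ v = T ^ T ^ F = False ✓
h ^ r = T ^ T = False ✓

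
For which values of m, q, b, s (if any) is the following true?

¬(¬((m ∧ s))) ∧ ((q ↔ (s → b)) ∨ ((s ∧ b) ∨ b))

m = True; q = False; b = False; s = True

  ¬(¬((m ∧ s))) = True
    ¬((m ∧ s)) = False
      m ∧ s = True
  (q ↔ (s → b)) ∨ ((s ∧ b) ∨ b) = True
    q ↔ (s → b) = True
      s → b = False
    (s ∧ b) ∨ b = False
      s ∧ b = False
Both conjuncts True, so the formula holds.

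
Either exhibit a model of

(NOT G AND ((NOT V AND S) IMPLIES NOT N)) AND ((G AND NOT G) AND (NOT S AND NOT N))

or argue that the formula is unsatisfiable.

No satisfying assignment exists.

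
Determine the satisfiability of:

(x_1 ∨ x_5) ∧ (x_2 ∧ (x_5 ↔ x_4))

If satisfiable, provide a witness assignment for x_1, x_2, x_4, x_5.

x_1=T, x_2=T, x_4=T, x_5=T

  x_1 ∨ x_5 = True
  x_2 ∧ (x_5 ↔ x_4) = True
    x_5 ↔ x_4 = True
Both conjuncts True, so the formula holds.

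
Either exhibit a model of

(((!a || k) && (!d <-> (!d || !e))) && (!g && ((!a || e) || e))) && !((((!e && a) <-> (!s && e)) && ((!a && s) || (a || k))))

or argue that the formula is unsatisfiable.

e: True; a: False; d: False; k: True; s: False; g: False

  ((!a || k) && (!d <-> (!d || !e))) && (!g && ((!a || e) || e)) = True
    (!a || k) && (!d <-> (!d || !e)) = True
      !a || k = True
        !a = True
      !d <-> (!d || !e) = True
        !d = True
        !d || !e = True
          !d = True
          !e = False
    !g && ((!a || e) || e) = True
      !g = True
      (!a || e) || e = True
        !a || e = True
          !a = True
  !((((!e && a) <-> (!s && e)) && ((!a && s) || (a || k)))) = True
    ((!e && a) <-> (!s && e)) && ((!a && s) || (a || k)) = False
      (!e && a) <-> (!s && e) = False
        !e && a = False
          !e = False
        !s && e = True
          !s = True
      (!a && s) || (a || k) = True
        !a && s = False
          !a = True
        a || k = True
Both conjuncts True, so the formula holds.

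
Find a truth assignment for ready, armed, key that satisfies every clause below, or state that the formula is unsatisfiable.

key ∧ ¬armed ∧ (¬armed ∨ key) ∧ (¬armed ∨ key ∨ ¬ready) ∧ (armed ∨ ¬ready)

Unit clause (key) forces key = True.
Unit clause (¬armed) forces armed = False.
In (armed ∨ ¬ready) only ¬ready is left, so ready = False.
Check each clause:
  (key): key holds.
  (¬armed): ¬armed holds.
  (¬armed ∨ key): ¬armed holds.
  (¬armed ∨ key ∨ ¬ready): ¬armed holds.
  (armed ∨ ¬ready): ¬ready holds.
All clauses satisfied.

ready=F; armed=F; key=T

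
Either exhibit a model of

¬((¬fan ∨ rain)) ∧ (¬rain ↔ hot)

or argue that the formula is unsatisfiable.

fan=T; rain=F; hot=T

  ¬((¬fan ∨ rain)) = True
    ¬fan ∨ rain = False
      ¬fan = False
  ¬rain ↔ hot = True
    ¬rain = True
Both conjuncts True, so the formula holds.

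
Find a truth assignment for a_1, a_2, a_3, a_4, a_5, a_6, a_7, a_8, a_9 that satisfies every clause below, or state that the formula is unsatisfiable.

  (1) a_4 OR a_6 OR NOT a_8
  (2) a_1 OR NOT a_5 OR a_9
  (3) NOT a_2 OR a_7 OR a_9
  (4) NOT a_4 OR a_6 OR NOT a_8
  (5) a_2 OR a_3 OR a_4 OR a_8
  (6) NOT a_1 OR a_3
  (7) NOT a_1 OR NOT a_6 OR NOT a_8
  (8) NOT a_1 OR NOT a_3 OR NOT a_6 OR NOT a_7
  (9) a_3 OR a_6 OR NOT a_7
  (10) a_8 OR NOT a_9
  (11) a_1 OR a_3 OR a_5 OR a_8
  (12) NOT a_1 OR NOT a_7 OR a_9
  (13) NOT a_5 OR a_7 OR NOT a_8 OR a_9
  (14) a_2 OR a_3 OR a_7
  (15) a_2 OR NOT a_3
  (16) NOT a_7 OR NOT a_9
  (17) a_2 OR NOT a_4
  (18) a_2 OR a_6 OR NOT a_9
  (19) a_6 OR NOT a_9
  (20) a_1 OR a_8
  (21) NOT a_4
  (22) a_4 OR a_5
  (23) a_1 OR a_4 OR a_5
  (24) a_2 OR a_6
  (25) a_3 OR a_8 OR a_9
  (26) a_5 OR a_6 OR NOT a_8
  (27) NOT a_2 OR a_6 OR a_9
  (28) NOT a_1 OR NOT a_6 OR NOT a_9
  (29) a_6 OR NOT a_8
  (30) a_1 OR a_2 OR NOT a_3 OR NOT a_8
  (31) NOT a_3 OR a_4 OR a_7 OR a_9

a_1: False, a_2: True, a_3: False, a_4: False, a_5: True, a_6: True, a_7: False, a_8: True, a_9: True

Unit clause (NOT a_4) forces a_4 = False.
In (a_4 OR a_5) only a_5 is left, so a_5 = True.
Set a_1 = False.
  then (a_1 OR NOT a_5 OR a_9) forces a_9 = True.
  then (a_8 OR NOT a_9) forces a_8 = True.
  then (NOT a_7 OR NOT a_9) forces a_7 = False.
  then (a_6 OR NOT a_9) forces a_6 = True.
Try a_2 = False:
  (a_2 OR a_3 OR a_7) forces a_3 = True.
  clause (a_2 OR NOT a_3) is falsified — backtrack.
So a_2 = True.
Set a_3 = False.
All clauses satisfied.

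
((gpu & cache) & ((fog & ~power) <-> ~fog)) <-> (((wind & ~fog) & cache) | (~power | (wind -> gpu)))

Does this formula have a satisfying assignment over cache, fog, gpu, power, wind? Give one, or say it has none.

cache = True, fog = True, gpu = False, power = True, wind = True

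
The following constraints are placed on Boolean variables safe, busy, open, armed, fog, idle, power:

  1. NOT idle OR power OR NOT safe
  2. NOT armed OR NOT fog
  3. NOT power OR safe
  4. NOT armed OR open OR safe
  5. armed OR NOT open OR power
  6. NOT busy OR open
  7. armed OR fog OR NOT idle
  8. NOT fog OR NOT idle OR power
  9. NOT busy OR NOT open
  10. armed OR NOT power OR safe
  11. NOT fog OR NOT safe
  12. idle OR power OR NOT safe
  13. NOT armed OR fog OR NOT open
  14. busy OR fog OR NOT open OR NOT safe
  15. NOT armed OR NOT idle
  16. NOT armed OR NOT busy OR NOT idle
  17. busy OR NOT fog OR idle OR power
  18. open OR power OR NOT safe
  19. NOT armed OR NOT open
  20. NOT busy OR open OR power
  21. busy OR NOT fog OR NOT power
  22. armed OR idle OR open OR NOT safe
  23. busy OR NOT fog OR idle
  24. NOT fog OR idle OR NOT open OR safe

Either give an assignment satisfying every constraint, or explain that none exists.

Set safe = False.
  then (NOT power OR safe) forces power = False.
Try busy = True:
  (NOT busy OR open) forces open = True.
  clause (NOT busy OR NOT open) is falsified — backtrack.
So busy = False.
Set open = False.
  then (NOT armed OR open OR safe) forces armed = False.
Set fog = False.
  then (armed OR fog OR NOT idle) forces idle = False.
All clauses satisfied.

safe = False; busy = False; open = False; armed = False; fog = False; idle = False; power = False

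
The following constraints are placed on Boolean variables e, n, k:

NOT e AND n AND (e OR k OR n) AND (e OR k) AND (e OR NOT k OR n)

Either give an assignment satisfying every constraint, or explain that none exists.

Unit clause (NOT e) forces e = False.
Unit clause (n) forces n = True.
In (e OR k) only k is left, so k = True.
Check each clause:
  (NOT e): NOT e holds.
  (n): n holds.
  (e OR k OR n): k holds.
  (e OR k): k holds.
  (e OR NOT k OR n): n holds.
All clauses satisfied.

e = False, n = True, k = True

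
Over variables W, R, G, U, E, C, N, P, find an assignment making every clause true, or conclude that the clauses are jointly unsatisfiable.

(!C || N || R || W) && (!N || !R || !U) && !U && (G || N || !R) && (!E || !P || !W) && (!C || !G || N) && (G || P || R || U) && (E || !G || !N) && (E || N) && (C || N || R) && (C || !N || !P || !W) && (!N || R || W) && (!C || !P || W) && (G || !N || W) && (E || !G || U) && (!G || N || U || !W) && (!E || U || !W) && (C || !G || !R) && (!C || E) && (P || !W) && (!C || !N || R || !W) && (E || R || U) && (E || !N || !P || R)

W = False, R = True, G = True, U = False, E = True, C = True, N = True, P = False

Unit clause (!U) forces U = False.
Set W = False.
Try R = False:
  (!N || R || W) forces N = False.
  (!C || N || R || W) forces C = False.
  clause (C || N || R) is falsified — backtrack.
So R = True.
Try G = False:
  (G || N || !R) forces N = True.
  clause (G || !N || W) is falsified — backtrack.
So G = True.
  then (E || !G || U) forces E = True.
  then (C || !G || !R) forces C = True.
  then (!C || !G || N) forces N = True.
  then (!C || !P || W) forces P = False.
All clauses satisfied.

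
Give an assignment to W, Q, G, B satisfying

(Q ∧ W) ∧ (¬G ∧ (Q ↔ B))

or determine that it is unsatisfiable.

W = True, Q = True, G = False, B = True

  Q ∧ W = True
  ¬G ∧ (Q ↔ B) = True
    ¬G = True
    Q ↔ B = True
Both conjuncts True, so the formula holds.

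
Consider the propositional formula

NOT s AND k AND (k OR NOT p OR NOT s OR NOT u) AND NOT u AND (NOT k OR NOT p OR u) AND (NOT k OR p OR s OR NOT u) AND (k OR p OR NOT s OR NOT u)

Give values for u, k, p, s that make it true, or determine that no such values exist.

Unit clause (NOT s) forces s = False.
Unit clause (k) forces k = True.
Unit clause (NOT u) forces u = False.
In (NOT k OR NOT p OR u) only NOT p is left, so p = False.
Check each clause:
  (NOT s): NOT s holds.
  (k): k holds.
  (k OR NOT p OR NOT s OR NOT u): k holds.
  (NOT u): NOT u holds.
  (NOT k OR NOT p OR u): NOT p holds.
  (NOT k OR p OR s OR NOT u): NOT u holds.
  (k OR p OR NOT s OR NOT u): k holds.
All clauses satisfied.

u: False, k: True, p: False, s: False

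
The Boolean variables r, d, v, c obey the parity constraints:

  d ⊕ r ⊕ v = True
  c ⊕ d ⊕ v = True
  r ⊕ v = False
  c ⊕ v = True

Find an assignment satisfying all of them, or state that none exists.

UNSATISFIABLE

Adding constraints 1, 2, 3, 4 mod 2: every variable appears an even number of times on the left, so the left side is 0.
But the right sides sum to 1 (mod 2). 0 ≠ 1 — the system is inconsistent.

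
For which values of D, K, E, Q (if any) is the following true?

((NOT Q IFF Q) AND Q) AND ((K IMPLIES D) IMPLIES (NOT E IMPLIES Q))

UNSATISFIABLE

The conjunct NOT Q IFF Q is unsatisfiable on its own:
  Q=F: evaluates to False.
  Q=T: evaluates to False.
So the whole conjunction is unsatisfiable.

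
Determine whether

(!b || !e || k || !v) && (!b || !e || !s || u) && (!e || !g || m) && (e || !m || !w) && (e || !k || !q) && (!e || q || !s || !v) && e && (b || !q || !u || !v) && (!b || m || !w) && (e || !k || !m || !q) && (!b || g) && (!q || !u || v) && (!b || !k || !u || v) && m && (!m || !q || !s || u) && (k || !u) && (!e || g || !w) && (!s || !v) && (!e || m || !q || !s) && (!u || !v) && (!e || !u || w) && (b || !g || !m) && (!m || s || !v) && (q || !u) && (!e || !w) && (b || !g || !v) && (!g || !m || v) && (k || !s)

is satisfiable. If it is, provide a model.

w=F; q=F; m=T; k=T; g=F; s=T; b=F; u=F; e=T; v=F

Unit clause (e) forces e = True.
Unit clause (m) forces m = True.
In (!e || !w) only !w is left, so w = False.
In (!e || !u || w) only !u is left, so u = False.
Set q = False.
Set k = True.
Set g = False.
  then (!b || g) forces b = False.
Set s = True.
  then (!e || q || !s || !v) forces v = False.
All clauses satisfied.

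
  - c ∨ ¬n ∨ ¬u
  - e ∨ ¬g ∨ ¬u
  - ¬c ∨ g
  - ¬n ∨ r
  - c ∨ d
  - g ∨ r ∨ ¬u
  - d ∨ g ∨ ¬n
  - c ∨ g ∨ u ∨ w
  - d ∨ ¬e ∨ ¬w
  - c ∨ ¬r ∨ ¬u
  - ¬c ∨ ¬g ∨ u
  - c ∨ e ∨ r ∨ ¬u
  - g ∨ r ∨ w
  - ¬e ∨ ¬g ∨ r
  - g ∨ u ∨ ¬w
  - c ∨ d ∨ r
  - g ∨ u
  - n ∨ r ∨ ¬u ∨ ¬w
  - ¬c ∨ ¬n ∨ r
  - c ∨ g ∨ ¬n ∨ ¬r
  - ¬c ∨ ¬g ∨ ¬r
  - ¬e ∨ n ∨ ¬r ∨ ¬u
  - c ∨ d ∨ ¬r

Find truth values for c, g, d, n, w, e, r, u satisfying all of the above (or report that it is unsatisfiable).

c=F; g=T; d=T; n=F; w=F; e=F; r=T; u=F

Try c = True:
  (¬c ∨ g) forces g = True.
  (¬c ∨ ¬g ∨ u) forces u = True.
  (e ∨ ¬g ∨ ¬u) forces e = True.
  (¬e ∨ ¬g ∨ r) forces r = True.
  clause (¬c ∨ ¬g ∨ ¬r) is falsified — backtrack.
So c = False.
  then (c ∨ d) forces d = True.
Set g = True.
Set n = False.
Set w = False.
Set e = False.
  then (e ∨ ¬g ∨ ¬u) forces u = False.
Set r = True.
All clauses satisfied.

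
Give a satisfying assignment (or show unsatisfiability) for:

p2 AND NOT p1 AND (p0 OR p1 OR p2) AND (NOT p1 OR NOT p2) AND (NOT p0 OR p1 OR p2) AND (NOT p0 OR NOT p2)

p0 = False, p1 = False, p2 = True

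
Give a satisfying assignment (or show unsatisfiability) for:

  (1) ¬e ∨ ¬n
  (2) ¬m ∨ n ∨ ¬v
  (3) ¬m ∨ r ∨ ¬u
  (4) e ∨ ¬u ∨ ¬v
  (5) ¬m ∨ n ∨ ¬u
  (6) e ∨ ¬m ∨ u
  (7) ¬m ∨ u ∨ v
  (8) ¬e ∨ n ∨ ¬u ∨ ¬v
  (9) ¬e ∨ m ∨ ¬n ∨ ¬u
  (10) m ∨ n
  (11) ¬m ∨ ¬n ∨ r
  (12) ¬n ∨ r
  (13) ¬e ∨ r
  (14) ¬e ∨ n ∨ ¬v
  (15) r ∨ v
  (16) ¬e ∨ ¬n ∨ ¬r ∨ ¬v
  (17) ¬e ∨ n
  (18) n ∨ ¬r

e = False; r = True; v = False; m = False; n = True; u = False

Try e = True:
  (¬e ∨ ¬n) forces n = False.
  clause (¬e ∨ n) is falsified — backtrack.
So e = False.
Try r = False:
  (¬n ∨ r) forces n = False.
  (m ∨ n) forces m = True.
  (¬m ∨ n ∨ ¬v) forces v = False.
  clause (r ∨ v) is falsified — backtrack.
So r = True.
  then (n ∨ ¬r) forces n = True.
Set v = False.
Set m = False.
Set u = False.
All clauses satisfied.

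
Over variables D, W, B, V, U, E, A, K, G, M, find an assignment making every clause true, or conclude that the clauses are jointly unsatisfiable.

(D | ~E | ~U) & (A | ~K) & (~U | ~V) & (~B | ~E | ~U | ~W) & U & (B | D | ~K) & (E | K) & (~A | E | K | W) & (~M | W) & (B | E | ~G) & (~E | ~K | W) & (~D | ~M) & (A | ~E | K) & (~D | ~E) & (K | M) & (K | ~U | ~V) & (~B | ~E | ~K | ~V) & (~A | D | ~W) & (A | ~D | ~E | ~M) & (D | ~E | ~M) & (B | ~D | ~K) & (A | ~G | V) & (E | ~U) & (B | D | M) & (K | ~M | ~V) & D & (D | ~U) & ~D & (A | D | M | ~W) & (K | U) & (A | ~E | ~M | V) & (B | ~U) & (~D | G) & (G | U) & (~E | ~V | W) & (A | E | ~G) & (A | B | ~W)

Case D = True:
  Clause (~D) is falsified — contradiction.
Case D = False:
  Clause (D) is falsified — contradiction.
Both cases fail, so the formula is unsatisfiable.

UNSATISFIABLE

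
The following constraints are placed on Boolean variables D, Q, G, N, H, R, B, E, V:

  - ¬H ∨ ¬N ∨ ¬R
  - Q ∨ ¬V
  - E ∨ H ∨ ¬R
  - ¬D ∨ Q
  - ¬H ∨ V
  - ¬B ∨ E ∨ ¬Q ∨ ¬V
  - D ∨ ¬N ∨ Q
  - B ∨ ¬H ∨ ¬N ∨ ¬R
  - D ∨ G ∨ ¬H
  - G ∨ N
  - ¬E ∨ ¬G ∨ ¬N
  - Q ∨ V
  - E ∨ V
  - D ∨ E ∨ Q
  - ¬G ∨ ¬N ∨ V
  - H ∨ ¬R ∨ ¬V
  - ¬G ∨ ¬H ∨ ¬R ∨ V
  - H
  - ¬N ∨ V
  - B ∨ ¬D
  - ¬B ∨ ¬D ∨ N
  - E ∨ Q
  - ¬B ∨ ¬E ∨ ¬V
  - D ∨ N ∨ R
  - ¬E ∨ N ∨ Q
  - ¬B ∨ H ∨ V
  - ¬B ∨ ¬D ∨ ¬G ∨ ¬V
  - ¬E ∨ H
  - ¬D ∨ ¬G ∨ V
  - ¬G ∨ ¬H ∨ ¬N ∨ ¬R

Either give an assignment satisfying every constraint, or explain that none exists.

Unit clause (H) forces H = True.
In (¬H ∨ V) only V is left, so V = True.
In (Q ∨ ¬V) only Q is left, so Q = True.
Try D = True:
  (B ∨ ¬D) forces B = True.
  (¬B ∨ E ∨ ¬Q ∨ ¬V) forces E = True.
  clause (¬B ∨ ¬E ∨ ¬V) is falsified — backtrack.
So D = False.
  then (D ∨ G ∨ ¬H) forces G = True.
Set N = True.
  then (¬H ∨ ¬N ∨ ¬R) forces R = False.
  then (¬E ∨ ¬G ∨ ¬N) forces E = False.
  then (¬B ∨ E ∨ ¬Q ∨ ¬V) forces B = False.
All clauses satisfied.

D = False, Q = True, G = True, N = True, H = True, R = False, B = False, E = False, V = True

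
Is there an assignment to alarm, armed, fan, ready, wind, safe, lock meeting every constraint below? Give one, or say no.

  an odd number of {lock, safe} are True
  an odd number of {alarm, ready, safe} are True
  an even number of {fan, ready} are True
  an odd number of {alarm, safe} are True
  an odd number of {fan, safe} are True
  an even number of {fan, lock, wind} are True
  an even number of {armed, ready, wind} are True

alarm = False, armed = False, fan = False, ready = False, wind = False, safe = True, lock = False

{lock, safe}: 1 true → odd ✓
{alarm, ready, safe}: 1 true → odd ✓
{fan, ready}: 0 true → even ✓
{alarm, safe}: 1 true → odd ✓
{fan, safe}: 1 true → odd ✓
{fan, lock, wind}: 0 true → even ✓
{armed, ready, wind}: 0 true → even ✓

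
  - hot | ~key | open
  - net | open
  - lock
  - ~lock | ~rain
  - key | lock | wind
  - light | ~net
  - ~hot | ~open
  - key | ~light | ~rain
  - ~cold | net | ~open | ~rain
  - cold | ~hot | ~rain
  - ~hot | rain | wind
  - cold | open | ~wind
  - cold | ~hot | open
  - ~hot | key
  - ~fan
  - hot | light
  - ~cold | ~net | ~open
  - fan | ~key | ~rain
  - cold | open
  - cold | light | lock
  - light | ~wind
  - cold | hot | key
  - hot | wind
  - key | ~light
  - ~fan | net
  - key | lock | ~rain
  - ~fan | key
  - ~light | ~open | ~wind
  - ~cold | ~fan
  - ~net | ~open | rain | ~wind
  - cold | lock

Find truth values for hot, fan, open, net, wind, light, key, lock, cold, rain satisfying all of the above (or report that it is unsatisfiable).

Unit clause (lock) forces lock = True.
In (~lock | ~rain) only ~rain is left, so rain = False.
Unit clause (~fan) forces fan = False.
Try hot = False:
  (hot | light) forces light = True.
  (hot | wind) forces wind = True.
  (key | ~light) forces key = True.
  (hot | ~key | open) forces open = True.
  clause (~light | ~open | ~wind) is falsified — backtrack.
So hot = True.
  then (~hot | ~open) forces open = False.
  then (~hot | rain | wind) forces wind = True.
  then (cold | open | ~wind) forces cold = True.
  then (~hot | key) forces key = True.
  then (light | ~wind) forces light = True.
  then (net | open) forces net = True.
All clauses satisfied.

hot: True, fan: False, open: False, net: True, wind: True, light: True, key: True, lock: True, cold: True, rain: False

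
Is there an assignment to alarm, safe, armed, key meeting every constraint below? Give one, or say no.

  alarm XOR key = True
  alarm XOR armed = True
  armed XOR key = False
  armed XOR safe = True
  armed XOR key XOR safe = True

alarm=T, safe=T, armed=F, key=F

alarm XOR key = T XOR F = True ✓
alarm XOR armed = T XOR F = True ✓
armed XOR key = F XOR F = False ✓
armed XOR safe = F XOR T = True ✓
armed XOR key XOR safe = F XOR F XOR T = True ✓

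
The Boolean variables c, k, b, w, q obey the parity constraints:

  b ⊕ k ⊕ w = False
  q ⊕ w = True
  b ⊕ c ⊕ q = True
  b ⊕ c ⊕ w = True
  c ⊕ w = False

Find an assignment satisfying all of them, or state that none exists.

Adding constraints 2, 3, 4 mod 2: every variable appears an even number of times on the left, so the left side is 0.
But the right sides sum to 1 (mod 2). 0 ≠ 1 — the system is inconsistent.

No satisfying assignment exists.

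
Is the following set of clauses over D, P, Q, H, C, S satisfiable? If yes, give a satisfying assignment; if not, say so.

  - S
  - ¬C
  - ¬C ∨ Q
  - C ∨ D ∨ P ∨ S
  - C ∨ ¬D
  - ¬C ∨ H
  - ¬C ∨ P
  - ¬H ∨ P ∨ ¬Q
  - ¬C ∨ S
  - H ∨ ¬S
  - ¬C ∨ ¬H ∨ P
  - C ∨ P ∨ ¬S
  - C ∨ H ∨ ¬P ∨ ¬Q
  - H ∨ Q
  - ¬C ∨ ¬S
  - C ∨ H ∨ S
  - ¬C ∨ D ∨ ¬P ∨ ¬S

D = False, P = True, Q = True, H = True, C = False, S = True

Unit clause (S) forces S = True.
Unit clause (¬C) forces C = False.
In (C ∨ ¬D) only ¬D is left, so D = False.
In (H ∨ ¬S) only H is left, so H = True.
In (C ∨ P ∨ ¬S) only P is left, so P = True.
Set Q = True.
All clauses satisfied.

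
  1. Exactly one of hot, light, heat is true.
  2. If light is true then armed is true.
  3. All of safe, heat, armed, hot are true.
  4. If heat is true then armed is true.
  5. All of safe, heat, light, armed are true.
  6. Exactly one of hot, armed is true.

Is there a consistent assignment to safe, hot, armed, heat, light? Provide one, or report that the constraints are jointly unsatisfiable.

Unsatisfiable — no assignment works.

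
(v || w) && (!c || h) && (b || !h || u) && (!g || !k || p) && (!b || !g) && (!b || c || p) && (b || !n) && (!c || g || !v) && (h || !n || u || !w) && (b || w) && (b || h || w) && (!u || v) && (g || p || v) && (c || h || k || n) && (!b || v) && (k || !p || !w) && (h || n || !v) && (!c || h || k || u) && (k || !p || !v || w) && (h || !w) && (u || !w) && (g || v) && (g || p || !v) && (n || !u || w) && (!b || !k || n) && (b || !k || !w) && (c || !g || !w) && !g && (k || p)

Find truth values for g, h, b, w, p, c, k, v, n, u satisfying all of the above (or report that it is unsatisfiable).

g = False, h = True, b = True, w = True, p = True, c = False, k = True, v = True, n = True, u = True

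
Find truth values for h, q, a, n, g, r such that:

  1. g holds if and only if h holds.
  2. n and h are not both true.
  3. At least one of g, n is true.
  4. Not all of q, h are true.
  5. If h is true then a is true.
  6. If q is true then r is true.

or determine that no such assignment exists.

h: False; q: False; a: True; n: True; g: False; r: False

  (1) g=F, h=F — same ✓
  (2) n=T, h=F — not both ✓
  (3) {g, n}: 1 true — at least one ✓
  (4) {q, h}: 0/2 true — not all ✓
  (5) h=F ⇒ a: vacuous ✓
  (6) q=F ⇒ r: vacuous ✓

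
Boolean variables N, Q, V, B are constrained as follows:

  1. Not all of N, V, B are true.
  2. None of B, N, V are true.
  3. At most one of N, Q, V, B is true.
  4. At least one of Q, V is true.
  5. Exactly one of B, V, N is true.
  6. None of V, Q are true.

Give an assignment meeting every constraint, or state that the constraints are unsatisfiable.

Case N = True:
  Constraint (2) is violated (N=T) — contradiction.
Case N = False:
  (2) forces B = False.
  (2) forces V = False.
  Constraint (5) is violated (B=F, V=F, N=F) — contradiction.
Both cases fail — unsatisfiable.

No satisfying assignment exists.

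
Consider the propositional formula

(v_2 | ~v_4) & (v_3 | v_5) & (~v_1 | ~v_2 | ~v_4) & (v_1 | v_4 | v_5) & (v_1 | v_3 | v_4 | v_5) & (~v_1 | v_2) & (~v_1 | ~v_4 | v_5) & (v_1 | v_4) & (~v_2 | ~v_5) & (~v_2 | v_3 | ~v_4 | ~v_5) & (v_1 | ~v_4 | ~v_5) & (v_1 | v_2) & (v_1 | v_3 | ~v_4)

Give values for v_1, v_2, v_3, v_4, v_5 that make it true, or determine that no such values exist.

v_1=T, v_2=T, v_3=T, v_4=F, v_5=F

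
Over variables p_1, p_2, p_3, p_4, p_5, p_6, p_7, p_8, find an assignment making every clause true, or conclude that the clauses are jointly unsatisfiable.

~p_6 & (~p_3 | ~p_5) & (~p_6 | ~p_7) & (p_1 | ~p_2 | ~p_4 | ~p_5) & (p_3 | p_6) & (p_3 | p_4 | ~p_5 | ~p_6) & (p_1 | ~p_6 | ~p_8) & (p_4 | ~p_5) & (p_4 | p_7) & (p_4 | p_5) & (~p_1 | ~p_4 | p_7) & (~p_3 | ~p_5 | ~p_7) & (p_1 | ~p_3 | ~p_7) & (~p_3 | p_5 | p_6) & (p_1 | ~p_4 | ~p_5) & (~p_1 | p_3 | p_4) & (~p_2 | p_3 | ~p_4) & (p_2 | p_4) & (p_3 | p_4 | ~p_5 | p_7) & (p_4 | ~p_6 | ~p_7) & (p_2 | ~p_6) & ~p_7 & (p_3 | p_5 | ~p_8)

Case p_6 = True:
  Clause (~p_6) is falsified — contradiction.
Case p_6 = False:
  (p_3 | p_6) forces p_3 = True.
  (~p_3 | ~p_5) forces p_5 = False.
  Clause (~p_3 | p_5 | p_6) is falsified — contradiction.
Both cases fail, so the formula is unsatisfiable.

No satisfying assignment exists.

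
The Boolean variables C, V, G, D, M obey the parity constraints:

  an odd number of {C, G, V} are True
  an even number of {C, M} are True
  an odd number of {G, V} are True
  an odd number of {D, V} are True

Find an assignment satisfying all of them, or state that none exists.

C = False, V = False, G = True, D = True, M = False

{C, G, V}: 1 true → odd ✓
{C, M}: 0 true → even ✓
{G, V}: 1 true → odd ✓
{D, V}: 1 true → odd ✓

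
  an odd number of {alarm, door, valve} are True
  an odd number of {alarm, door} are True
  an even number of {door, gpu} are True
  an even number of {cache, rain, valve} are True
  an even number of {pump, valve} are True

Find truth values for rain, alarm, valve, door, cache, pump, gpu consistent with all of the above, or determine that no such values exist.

rain = True, alarm = False, valve = False, door = True, cache = True, pump = False, gpu = True

{alarm, door, valve}: 1 true → odd ✓
{alarm, door}: 1 true → odd ✓
{door, gpu}: 2 true → even ✓
{cache, rain, valve}: 2 true → even ✓
{pump, valve}: 0 true → even ✓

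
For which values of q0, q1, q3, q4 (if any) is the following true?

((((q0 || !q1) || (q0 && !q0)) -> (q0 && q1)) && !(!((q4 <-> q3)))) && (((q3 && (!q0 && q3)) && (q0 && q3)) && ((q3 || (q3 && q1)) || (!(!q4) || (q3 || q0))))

Case q0 = True: the conjunct !q0 is False.
Case q0 = False: the conjunct q0 is False.
Both cases fail — unsatisfiable.

UNSATISFIABLE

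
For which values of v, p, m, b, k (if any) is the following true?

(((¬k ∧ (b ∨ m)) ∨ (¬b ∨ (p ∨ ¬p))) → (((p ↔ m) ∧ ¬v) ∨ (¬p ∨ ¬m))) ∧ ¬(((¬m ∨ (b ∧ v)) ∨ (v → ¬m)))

v = True, p = False, m = True, b = False, k = True

  ((¬k ∧ (b ∨ m)) ∨ (¬b ∨ (p ∨ ¬p))) → (((p ↔ m) ∧ ¬v) ∨ (¬p ∨ ¬m)) = True
    (¬k ∧ (b ∨ m)) ∨ (¬b ∨ (p ∨ ¬p)) = True
      ¬k ∧ (b ∨ m) = False
        ¬k = False
        b ∨ m = True
      ¬b ∨ (p ∨ ¬p) = True
        ¬b = True
        p ∨ ¬p = True
          ¬p = True
    ((p ↔ m) ∧ ¬v) ∨ (¬p ∨ ¬m) = True
      (p ↔ m) ∧ ¬v = False
        p ↔ m = False
        ¬v = False
      ¬p ∨ ¬m = True
        ¬p = True
        ¬m = False
  ¬(((¬m ∨ (b ∧ v)) ∨ (v → ¬m))) = True
    (¬m ∨ (b ∧ v)) ∨ (v → ¬m) = False
      ¬m ∨ (b ∧ v) = False
        ¬m = False
        b ∧ v = False
      v → ¬m = False
        ¬m = False
Both conjuncts True, so the formula holds.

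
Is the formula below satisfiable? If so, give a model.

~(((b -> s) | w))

b = True, s = False, w = False

  ~(((b -> s) | w)) = True
    (b -> s) | w = False
      b -> s = False
The formula evaluates to True.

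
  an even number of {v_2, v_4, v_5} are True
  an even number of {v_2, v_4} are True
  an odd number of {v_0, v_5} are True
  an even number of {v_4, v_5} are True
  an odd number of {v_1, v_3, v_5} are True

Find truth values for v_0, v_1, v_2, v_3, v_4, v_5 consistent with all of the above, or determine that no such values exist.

v_0=T, v_1=F, v_2=F, v_3=T, v_4=F, v_5=F

{v_2, v_4, v_5}: 0 true → even ✓
{v_2, v_4}: 0 true → even ✓
{v_0, v_5}: 1 true → odd ✓
{v_4, v_5}: 0 true → even ✓
{v_1, v_3, v_5}: 1 true → odd ✓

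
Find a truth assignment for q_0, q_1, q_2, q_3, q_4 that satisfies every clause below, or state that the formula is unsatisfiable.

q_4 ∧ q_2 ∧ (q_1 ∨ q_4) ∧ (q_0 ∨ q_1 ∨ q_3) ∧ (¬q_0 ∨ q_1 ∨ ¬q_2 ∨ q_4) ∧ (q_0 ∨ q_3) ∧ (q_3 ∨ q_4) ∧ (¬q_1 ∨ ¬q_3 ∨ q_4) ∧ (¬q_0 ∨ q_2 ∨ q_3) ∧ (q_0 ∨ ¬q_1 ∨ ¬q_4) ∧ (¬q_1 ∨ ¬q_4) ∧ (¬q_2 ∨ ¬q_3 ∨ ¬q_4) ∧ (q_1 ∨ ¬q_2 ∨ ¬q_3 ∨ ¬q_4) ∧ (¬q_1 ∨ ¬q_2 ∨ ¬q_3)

Unit clause (q_4) forces q_4 = True.
Unit clause (q_2) forces q_2 = True.
In (¬q_1 ∨ ¬q_4) only ¬q_1 is left, so q_1 = False.
In (¬q_2 ∨ ¬q_3 ∨ ¬q_4) only ¬q_3 is left, so q_3 = False.
In (q_0 ∨ q_1 ∨ q_3) only q_0 is left, so q_0 = True.
All clauses satisfied.

q_0=T; q_1=F; q_2=T; q_3=F; q_4=T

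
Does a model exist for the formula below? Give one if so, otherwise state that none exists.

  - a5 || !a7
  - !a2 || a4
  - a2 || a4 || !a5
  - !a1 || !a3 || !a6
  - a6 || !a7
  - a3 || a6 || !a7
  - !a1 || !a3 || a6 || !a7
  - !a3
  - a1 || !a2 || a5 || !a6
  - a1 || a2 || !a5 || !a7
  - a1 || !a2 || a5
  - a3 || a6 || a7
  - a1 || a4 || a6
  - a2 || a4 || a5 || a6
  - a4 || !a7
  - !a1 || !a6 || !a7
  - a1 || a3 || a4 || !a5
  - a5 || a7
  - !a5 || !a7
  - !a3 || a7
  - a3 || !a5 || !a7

a1 = True; a2 = True; a3 = False; a4 = True; a5 = True; a6 = True; a7 = False

Unit clause (!a3) forces a3 = False.
Set a1 = True.
Set a2 = True.
  then (!a2 || a4) forces a4 = True.
Try a5 = False:
  (a5 || !a7) forces a7 = False.
  clause (a5 || a7) is falsified — backtrack.
So a5 = True.
  then (!a5 || !a7) forces a7 = False.
  then (a3 || a6 || a7) forces a6 = True.
All clauses satisfied.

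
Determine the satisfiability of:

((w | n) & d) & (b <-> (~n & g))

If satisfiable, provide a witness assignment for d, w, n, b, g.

d: True; w: True; n: True; b: False; g: False

  (w | n) & d = True
    w | n = True
  b <-> (~n & g) = True
    ~n & g = False
      ~n = False
Both conjuncts True, so the formula holds.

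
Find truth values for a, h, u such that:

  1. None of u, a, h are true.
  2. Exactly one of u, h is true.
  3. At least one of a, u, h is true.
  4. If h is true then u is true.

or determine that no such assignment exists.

Case h = True:
  Constraint (1) is violated (h=T) — contradiction.
Case h = False:
  (1) forces u = False.
  Constraint (2) is violated (u=F, h=F) — contradiction.
Both cases fail — unsatisfiable.

The formula is unsatisfiable.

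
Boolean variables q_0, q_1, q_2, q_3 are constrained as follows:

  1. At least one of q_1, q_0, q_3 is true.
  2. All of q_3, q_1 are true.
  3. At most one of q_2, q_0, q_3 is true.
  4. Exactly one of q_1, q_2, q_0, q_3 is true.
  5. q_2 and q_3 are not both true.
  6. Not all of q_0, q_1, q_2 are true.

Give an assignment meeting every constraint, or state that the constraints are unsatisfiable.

No satisfying assignment exists.

Case q_1 = True:
  (2) forces q_3 = True.
  Constraint (4) is violated (q_1=T, q_3=T) — contradiction.
Case q_1 = False:
  Constraint (2) is violated (q_1=F) — contradiction.
Both cases fail — unsatisfiable.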